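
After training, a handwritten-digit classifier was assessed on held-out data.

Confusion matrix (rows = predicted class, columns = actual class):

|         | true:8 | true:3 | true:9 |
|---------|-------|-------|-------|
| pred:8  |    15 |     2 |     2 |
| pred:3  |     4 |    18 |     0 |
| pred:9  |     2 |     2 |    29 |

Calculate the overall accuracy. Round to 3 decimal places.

0.838

Accuracy = trace / total = (15+18+29=62) / 74 = 62/74 = 0.838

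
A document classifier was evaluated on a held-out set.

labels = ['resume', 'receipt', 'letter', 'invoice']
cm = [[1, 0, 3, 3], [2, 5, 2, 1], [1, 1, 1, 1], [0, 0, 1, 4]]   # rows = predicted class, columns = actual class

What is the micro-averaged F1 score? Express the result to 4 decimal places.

0.4231

Micro-averaging pools counts across classes: ΣTP=11, ΣFP=15, ΣFN=15.
Micro-F1 score = 2·TP/(2·TP+FP+FN) on pooled counts = 0.4231 (equals overall accuracy in single-label multiclass).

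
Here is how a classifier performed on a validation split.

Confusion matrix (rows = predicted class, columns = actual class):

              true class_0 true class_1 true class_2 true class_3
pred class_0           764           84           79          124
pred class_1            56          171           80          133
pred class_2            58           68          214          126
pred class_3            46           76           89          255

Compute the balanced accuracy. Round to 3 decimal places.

Balanced accuracy = mean of per-class recall.
  class_0: recall = 764/924 = 0.8268
  class_1: recall = 171/399 = 0.4286
  class_2: recall = 214/462 = 0.4632
  class_3: recall = 255/638 = 0.3997
Mean = (0.8268 + 0.4286 + 0.4632 + 0.3997) / 4 = 0.530

0.530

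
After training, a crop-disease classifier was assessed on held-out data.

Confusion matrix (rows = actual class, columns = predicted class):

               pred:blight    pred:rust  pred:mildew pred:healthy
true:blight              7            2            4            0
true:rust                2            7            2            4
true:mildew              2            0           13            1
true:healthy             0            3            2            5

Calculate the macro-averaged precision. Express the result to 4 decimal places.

0.5847

Per-class precision (TP/(TP+FP)):
  blight: TP=7, FP=2+2+0=4 → 7/11 = 0.63636
  rust: TP=7, FP=2+0+3=5 → 7/12 = 0.58333
  mildew: TP=13, FP=4+2+2=8 → 13/21 = 0.61905
  healthy: TP=5, FP=0+4+1=5 → 5/10 = 0.50000
Macro-precision = mean = (0.63636 + 0.58333 + 0.61905 + 0.50000) / 4 = 0.5847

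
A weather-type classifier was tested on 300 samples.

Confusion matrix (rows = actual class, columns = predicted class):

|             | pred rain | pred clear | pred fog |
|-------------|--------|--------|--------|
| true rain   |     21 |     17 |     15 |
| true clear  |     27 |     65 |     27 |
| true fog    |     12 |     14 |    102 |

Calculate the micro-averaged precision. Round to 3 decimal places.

Micro-averaging pools counts across classes: ΣTP=188, ΣFP=112, ΣFN=112.
Micro-precision = TP/(TP+FP) on pooled counts = 0.627 (equals overall accuracy in single-label multiclass).

0.627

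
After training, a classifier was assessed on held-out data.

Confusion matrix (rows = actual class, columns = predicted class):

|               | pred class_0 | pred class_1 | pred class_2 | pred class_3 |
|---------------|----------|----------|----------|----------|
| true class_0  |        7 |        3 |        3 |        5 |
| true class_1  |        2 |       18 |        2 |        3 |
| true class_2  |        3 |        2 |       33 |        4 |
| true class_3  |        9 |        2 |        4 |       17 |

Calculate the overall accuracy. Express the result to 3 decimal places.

Accuracy = trace / total = (7+18+33+17=75) / 117 = 75/117 = 0.641

0.641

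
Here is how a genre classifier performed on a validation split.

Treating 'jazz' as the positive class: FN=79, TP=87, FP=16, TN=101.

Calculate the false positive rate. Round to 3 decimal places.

0.137

FPR = FP/(FP+TN) = 16/(16+101) = 0.137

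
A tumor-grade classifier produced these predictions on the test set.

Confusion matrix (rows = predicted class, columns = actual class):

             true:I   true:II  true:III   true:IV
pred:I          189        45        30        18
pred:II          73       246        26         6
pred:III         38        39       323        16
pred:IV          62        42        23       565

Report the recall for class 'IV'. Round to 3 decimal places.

0.934

One-vs-rest for 'IV': TP = diagonal; FP = other classes predicted 'IV'; FN = 'IV' predicted as other.
recall = TP/(TP+FN).
IV: TP=565, FN=18+6+16=40 → 565/605 = 0.9339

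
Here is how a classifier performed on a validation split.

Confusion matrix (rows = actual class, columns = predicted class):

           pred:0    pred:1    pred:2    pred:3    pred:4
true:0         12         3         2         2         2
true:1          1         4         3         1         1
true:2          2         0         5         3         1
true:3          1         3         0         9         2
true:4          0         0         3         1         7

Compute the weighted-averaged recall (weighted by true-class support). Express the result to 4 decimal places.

0.5441

Per-class recall (TP/(TP+FN)):
  0: TP=12, FN=3+2+2+2=9 → 12/21 = 0.57143
  1: TP=4, FN=1+3+1+1=6 → 4/10 = 0.40000
  2: TP=5, FN=2+0+3+1=6 → 5/11 = 0.45455
  3: TP=9, FN=1+3+0+2=6 → 9/15 = 0.60000
  4: TP=7, FN=0+0+3+1=4 → 7/11 = 0.63636
Weighted-recall = Σ (supportᵢ/N)·recallᵢ with N=68: (21/68)·0.57143 + (10/68)·0.40000 + (11/68)·0.45455 + (15/68)·0.60000 + (11/68)·0.63636 = 0.5441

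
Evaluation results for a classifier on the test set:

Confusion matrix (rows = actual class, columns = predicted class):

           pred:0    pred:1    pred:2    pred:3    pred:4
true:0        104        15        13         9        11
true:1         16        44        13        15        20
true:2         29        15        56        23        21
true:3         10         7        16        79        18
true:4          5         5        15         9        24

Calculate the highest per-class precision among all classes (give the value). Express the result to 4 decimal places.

0.6341

Per-class precision (TP/(TP+FP)):
  0: TP=104, FP=16+29+10+5=60 → 104/164 = 0.63415
  1: TP=44, FP=15+15+7+5=42 → 44/86 = 0.51163
  2: TP=56, FP=13+13+16+15=57 → 56/113 = 0.49558
  3: TP=79, FP=9+15+23+9=56 → 79/135 = 0.58519
  4: TP=24, FP=11+20+21+18=70 → 24/94 = 0.25532
Highest is class '0' with precision = 0.6341.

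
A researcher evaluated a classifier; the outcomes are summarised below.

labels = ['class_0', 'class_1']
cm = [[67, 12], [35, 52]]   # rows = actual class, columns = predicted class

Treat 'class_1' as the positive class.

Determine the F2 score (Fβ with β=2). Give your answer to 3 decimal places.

0.631

Fβ = (1+β²)·TP / ((1+β²)·TP + β²·FN + FP), with β²=4
= 5·52 / (5·52 + 4·35 + 12) = 0.631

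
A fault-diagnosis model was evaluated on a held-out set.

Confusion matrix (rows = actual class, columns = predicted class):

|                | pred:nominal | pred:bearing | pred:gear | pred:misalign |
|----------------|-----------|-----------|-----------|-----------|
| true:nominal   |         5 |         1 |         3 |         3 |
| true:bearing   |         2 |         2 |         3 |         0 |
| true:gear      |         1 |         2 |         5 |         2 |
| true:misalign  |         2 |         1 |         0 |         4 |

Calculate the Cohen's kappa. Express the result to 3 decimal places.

0.251

Observed agreement pₒ = trace/N = 16/36 = 0.4444
Expected agreement pₑ = Σ (rowᵢ·colᵢ)/N² = (12·10 + 7·6 + 10·11 + 7·9)/36² = 0.2585
κ = (pₒ − pₑ)/(1 − pₑ) = (0.4444 − 0.2585)/(1 − 0.2585) = 0.251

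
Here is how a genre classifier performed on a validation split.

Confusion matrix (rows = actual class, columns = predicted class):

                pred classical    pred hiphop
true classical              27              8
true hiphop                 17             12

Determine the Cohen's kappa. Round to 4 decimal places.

0.1903

Observed agreement pₒ = trace/N = 39/64 = 0.60938
Expected agreement pₑ = Σ (rowᵢ·colᵢ)/N² = (35·44 + 29·20)/64² = 0.51758
κ = (pₒ − pₑ)/(1 − pₑ) = (0.60938 − 0.51758)/(1 − 0.51758) = 0.1903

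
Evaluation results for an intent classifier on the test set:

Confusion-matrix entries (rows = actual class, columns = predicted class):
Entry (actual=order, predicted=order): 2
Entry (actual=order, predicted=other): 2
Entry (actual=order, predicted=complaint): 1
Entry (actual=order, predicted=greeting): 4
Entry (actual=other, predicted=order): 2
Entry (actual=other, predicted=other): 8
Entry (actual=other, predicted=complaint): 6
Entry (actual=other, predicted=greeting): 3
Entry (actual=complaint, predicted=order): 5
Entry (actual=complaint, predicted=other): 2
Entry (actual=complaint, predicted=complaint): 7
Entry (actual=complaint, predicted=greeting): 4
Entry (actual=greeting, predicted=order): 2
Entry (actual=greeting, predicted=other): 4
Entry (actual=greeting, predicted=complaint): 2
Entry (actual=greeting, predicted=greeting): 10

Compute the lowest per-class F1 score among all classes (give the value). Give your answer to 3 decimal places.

0.200

Per-class F1 score (2·TP/(2·TP+FP+FN)):
  order: TP=2, FP=2+5+2=9, FN=2+1+4=7 → 4/20 = 0.2000
  other: TP=8, FP=2+2+4=8, FN=2+6+3=11 → 16/35 = 0.4571
  complaint: TP=7, FP=1+6+2=9, FN=5+2+4=11 → 14/34 = 0.4118
  greeting: TP=10, FP=4+3+4=11, FN=2+4+2=8 → 20/39 = 0.5128
Lowest is class 'order' with F1 score = 0.200.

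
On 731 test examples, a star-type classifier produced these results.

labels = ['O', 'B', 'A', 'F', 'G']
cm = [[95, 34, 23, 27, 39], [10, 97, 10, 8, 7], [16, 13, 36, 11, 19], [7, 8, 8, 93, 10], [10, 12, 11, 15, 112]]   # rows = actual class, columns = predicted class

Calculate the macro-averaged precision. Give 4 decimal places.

0.5784

Per-class precision (TP/(TP+FP)):
  O: TP=95, FP=10+16+7+10=43 → 95/138 = 0.68841
  B: TP=97, FP=34+13+8+12=67 → 97/164 = 0.59146
  A: TP=36, FP=23+10+8+11=52 → 36/88 = 0.40909
  F: TP=93, FP=27+8+11+15=61 → 93/154 = 0.60390
  G: TP=112, FP=39+7+19+10=75 → 112/187 = 0.59893
Macro-precision = mean = (0.68841 + 0.59146 + 0.40909 + 0.60390 + 0.59893) / 5 = 0.5784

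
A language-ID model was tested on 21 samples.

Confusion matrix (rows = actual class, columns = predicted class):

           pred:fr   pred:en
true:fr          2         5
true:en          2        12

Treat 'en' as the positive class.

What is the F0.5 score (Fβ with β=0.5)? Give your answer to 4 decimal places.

Fβ = (1+β²)·TP / ((1+β²)·TP + β²·FN + FP), with β²=1/4
= 1.25·12 / (1.25·12 + 0.25·2 + 5) = 0.7317

0.7317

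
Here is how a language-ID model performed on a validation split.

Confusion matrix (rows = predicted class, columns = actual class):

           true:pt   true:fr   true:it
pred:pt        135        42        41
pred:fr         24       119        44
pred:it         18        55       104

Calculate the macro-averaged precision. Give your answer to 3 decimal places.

Per-class precision (TP/(TP+FP)):
  pt: TP=135, FP=42+41=83 → 135/218 = 0.6193
  fr: TP=119, FP=24+44=68 → 119/187 = 0.6364
  it: TP=104, FP=18+55=73 → 104/177 = 0.5876
Macro-precision = mean = (0.6193 + 0.6364 + 0.5876) / 3 = 0.614

0.614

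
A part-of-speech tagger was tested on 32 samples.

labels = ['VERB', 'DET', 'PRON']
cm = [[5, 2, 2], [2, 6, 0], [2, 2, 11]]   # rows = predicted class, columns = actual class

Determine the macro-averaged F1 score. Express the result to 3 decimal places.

Per-class F1 score (2·TP/(2·TP+FP+FN)):
  VERB: TP=5, FP=2+2=4, FN=2+2=4 → 10/18 = 0.5556
  DET: TP=6, FP=2+0=2, FN=2+2=4 → 12/18 = 0.6667
  PRON: TP=11, FP=2+2=4, FN=2+0=2 → 22/28 = 0.7857
Macro-F1 score = mean = (0.5556 + 0.6667 + 0.7857) / 3 = 0.669

0.669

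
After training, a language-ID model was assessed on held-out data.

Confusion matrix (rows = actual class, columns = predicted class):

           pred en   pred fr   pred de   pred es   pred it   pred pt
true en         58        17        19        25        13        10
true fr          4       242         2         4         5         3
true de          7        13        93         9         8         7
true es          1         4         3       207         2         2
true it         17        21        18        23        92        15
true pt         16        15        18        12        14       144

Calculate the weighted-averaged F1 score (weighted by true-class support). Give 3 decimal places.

Per-class F1 score (2·TP/(2·TP+FP+FN)):
  en: TP=58, FP=4+7+1+17+16=45, FN=17+19+25+13+10=84 → 116/245 = 0.4735
  fr: TP=242, FP=17+13+4+21+15=70, FN=4+2+4+5+3=18 → 484/572 = 0.8462
  de: TP=93, FP=19+2+3+18+18=60, FN=7+13+9+8+7=44 → 186/290 = 0.6414
  es: TP=207, FP=25+4+9+23+12=73, FN=1+4+3+2+2=12 → 414/499 = 0.8297
  it: TP=92, FP=13+5+8+2+14=42, FN=17+21+18+23+15=94 → 184/320 = 0.5750
  pt: TP=144, FP=10+3+7+2+15=37, FN=16+15+18+12+14=75 → 288/400 = 0.7200
Weighted-F1 score = Σ (supportᵢ/N)·F1 scoreᵢ with N=1163: (142/1163)·0.4735 + (260/1163)·0.8462 + (137/1163)·0.6414 + (219/1163)·0.8297 + (186/1163)·0.5750 + (219/1163)·0.7200 = 0.706

0.706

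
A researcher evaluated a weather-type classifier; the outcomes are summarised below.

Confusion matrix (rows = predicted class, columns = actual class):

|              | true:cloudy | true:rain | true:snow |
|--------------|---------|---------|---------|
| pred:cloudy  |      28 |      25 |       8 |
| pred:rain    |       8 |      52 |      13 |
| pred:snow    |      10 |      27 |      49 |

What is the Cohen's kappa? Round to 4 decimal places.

Observed agreement pₒ = trace/N = 129/220 = 0.58636
Expected agreement pₑ = Σ (rowᵢ·colᵢ)/N² = (46·61 + 104·73 + 70·86)/220² = 0.33921
κ = (pₒ − pₑ)/(1 − pₑ) = (0.58636 − 0.33921)/(1 − 0.33921) = 0.3740

0.3740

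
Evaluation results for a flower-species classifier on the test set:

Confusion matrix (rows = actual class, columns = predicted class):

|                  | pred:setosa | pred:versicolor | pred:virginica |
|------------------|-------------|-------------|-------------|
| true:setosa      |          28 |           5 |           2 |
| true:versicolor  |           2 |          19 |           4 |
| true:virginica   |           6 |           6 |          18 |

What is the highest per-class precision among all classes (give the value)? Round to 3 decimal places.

0.778

Per-class precision (TP/(TP+FP)):
  setosa: TP=28, FP=2+6=8 → 28/36 = 0.7778
  versicolor: TP=19, FP=5+6=11 → 19/30 = 0.6333
  virginica: TP=18, FP=2+4=6 → 18/24 = 0.7500
Highest is class 'setosa' with precision = 0.778.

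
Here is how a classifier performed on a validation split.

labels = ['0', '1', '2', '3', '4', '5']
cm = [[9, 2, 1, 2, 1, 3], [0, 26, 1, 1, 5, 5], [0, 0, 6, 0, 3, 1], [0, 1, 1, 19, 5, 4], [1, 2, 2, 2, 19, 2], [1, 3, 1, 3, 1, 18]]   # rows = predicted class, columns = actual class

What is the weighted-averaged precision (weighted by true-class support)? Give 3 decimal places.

Per-class precision (TP/(TP+FP)):
  0: TP=9, FP=2+1+2+1+3=9 → 9/18 = 0.5000
  1: TP=26, FP=0+1+1+5+5=12 → 26/38 = 0.6842
  2: TP=6, FP=0+0+0+3+1=4 → 6/10 = 0.6000
  3: TP=19, FP=0+1+1+5+4=11 → 19/30 = 0.6333
  4: TP=19, FP=1+2+2+2+2=9 → 19/28 = 0.6786
  5: TP=18, FP=1+3+1+3+1=9 → 18/27 = 0.6667
Weighted-precision = Σ (supportᵢ/N)·precisionᵢ with N=151: (11/151)·0.5000 + (34/151)·0.6842 + (12/151)·0.6000 + (27/151)·0.6333 + (34/151)·0.6786 + (33/151)·0.6667 = 0.650

0.650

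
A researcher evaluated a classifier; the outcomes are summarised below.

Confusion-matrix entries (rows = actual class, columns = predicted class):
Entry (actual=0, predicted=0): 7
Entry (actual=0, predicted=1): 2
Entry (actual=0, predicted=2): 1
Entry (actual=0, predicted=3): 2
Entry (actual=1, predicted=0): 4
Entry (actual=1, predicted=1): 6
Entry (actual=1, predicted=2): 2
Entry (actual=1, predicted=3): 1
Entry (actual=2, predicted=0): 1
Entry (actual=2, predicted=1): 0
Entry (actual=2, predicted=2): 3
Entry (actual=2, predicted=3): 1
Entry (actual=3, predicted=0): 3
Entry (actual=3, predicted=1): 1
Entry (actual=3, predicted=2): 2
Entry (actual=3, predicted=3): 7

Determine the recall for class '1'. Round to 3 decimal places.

One-vs-rest for '1': TP = diagonal; FP = other classes predicted '1'; FN = '1' predicted as other.
recall = TP/(TP+FN).
1: TP=6, FN=4+2+1=7 → 6/13 = 0.4615

0.462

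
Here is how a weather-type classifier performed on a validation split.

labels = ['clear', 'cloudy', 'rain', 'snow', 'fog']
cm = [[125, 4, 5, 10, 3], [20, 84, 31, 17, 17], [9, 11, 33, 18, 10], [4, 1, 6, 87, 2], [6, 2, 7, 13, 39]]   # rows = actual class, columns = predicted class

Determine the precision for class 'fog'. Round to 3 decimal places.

Treat 'fog' as positive and all other classes as negative.
precision = TP/(TP+FP).
fog: TP=39, FP=3+17+10+2=32 → 39/71 = 0.5493

0.549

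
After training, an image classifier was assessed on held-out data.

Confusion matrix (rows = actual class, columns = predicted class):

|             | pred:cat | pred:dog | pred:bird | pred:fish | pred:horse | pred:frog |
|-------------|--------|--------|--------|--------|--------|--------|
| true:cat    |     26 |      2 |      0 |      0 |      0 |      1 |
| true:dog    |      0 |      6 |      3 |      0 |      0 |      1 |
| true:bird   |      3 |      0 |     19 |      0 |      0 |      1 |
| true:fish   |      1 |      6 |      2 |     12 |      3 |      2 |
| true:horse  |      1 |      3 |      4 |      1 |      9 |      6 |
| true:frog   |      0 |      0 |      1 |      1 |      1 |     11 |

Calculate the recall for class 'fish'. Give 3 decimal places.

0.462

Take TP from the diagonal, FP from the rest of the 'fish' prediction marginal, FN from the rest of the 'fish' actual marginal.
recall = TP/(TP+FN).
fish: TP=12, FN=1+6+2+3+2=14 → 12/26 = 0.4615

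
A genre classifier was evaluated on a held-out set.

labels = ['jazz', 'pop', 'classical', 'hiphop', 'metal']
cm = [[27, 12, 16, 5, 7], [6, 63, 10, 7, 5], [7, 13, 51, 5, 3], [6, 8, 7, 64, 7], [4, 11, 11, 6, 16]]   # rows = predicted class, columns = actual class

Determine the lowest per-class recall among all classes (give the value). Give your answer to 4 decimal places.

0.4211

Per-class recall (TP/(TP+FN)):
  jazz: TP=27, FN=6+7+6+4=23 → 27/50 = 0.54000
  pop: TP=63, FN=12+13+8+11=44 → 63/107 = 0.58879
  classical: TP=51, FN=16+10+7+11=44 → 51/95 = 0.53684
  hiphop: TP=64, FN=5+7+5+6=23 → 64/87 = 0.73563
  metal: TP=16, FN=7+5+3+7=22 → 16/38 = 0.42105
Lowest is class 'metal' with recall = 0.4211.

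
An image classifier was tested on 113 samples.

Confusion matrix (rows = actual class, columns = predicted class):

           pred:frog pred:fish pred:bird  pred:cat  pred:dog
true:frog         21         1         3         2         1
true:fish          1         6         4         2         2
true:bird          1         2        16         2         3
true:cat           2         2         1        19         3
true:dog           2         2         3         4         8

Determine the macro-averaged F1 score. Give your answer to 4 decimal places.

Per-class F1 score (2·TP/(2·TP+FP+FN)):
  frog: TP=21, FP=1+1+2+2=6, FN=1+3+2+1=7 → 42/55 = 0.76364
  fish: TP=6, FP=1+2+2+2=7, FN=1+4+2+2=9 → 12/28 = 0.42857
  bird: TP=16, FP=3+4+1+3=11, FN=1+2+2+3=8 → 32/51 = 0.62745
  cat: TP=19, FP=2+2+2+4=10, FN=2+2+1+3=8 → 38/56 = 0.67857
  dog: TP=8, FP=1+2+3+3=9, FN=2+2+3+4=11 → 16/36 = 0.44444
Macro-F1 score = mean = (0.76364 + 0.42857 + 0.62745 + 0.67857 + 0.44444) / 5 = 0.5885

0.5885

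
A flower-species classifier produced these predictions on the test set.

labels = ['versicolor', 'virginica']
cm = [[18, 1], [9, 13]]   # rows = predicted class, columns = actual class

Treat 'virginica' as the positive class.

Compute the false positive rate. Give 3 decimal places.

0.333

FPR = FP/(FP+TN) = 9/(9+18) = 0.333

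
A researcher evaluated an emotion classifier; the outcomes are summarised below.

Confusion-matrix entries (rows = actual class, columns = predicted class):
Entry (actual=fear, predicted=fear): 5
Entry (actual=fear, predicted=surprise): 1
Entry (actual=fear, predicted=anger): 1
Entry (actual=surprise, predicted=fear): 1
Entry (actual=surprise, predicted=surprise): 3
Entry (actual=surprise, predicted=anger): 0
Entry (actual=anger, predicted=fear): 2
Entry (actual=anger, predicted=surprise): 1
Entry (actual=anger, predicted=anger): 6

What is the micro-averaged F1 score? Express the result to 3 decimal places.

0.700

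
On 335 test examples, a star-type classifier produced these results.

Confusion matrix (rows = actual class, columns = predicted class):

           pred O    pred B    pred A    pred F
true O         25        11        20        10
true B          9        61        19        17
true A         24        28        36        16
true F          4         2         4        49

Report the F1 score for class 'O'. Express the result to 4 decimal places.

0.3906

F1 score = 2·TP/(2·TP+FP+FN).
O: TP=25, FP=9+24+4=37, FN=11+20+10=41 → 50/128 = 0.39063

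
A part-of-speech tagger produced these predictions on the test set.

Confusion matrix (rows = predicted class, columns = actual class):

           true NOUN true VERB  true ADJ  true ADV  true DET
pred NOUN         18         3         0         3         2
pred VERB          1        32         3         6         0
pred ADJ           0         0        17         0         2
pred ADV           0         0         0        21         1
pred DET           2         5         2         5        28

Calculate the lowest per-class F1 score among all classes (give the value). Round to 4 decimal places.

0.7368

Per-class F1 score (2·TP/(2·TP+FP+FN)):
  NOUN: TP=18, FP=3+0+3+2=8, FN=1+0+0+2=3 → 36/47 = 0.76596
  VERB: TP=32, FP=1+3+6+0=10, FN=3+0+0+5=8 → 64/82 = 0.78049
  ADJ: TP=17, FP=0+0+0+2=2, FN=0+3+0+2=5 → 34/41 = 0.82927
  ADV: TP=21, FP=0+0+0+1=1, FN=3+6+0+5=14 → 42/57 = 0.73684
  DET: TP=28, FP=2+5+2+5=14, FN=2+0+2+1=5 → 56/75 = 0.74667
Lowest is class 'ADV' with F1 score = 0.7368.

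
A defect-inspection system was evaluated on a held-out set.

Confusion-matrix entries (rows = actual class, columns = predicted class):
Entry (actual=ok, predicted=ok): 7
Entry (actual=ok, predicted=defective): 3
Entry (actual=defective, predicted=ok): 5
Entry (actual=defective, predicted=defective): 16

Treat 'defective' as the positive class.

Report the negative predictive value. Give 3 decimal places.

0.583

NPV = TN/(TN+FN) = 7/(7+5) = 0.583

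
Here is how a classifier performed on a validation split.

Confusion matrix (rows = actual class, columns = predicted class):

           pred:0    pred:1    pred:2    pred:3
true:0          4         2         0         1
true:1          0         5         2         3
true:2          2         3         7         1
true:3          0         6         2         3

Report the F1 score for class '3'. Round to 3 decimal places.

Treat '3' as positive and all other classes as negative.
F1 score = 2·TP/(2·TP+FP+FN).
3: TP=3, FP=1+3+1=5, FN=0+6+2=8 → 6/19 = 0.3158

0.316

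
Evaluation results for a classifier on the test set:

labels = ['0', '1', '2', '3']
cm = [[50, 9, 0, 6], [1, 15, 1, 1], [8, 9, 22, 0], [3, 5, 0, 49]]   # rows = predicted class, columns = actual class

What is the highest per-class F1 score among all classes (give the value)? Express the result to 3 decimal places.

0.867

Per-class F1 score (2·TP/(2·TP+FP+FN)):
  0: TP=50, FP=9+0+6=15, FN=1+8+3=12 → 100/127 = 0.7874
  1: TP=15, FP=1+1+1=3, FN=9+9+5=23 → 30/56 = 0.5357
  2: TP=22, FP=8+9+0=17, FN=0+1+0=1 → 44/62 = 0.7097
  3: TP=49, FP=3+5+0=8, FN=6+1+0=7 → 98/113 = 0.8673
Highest is class '3' with F1 score = 0.867.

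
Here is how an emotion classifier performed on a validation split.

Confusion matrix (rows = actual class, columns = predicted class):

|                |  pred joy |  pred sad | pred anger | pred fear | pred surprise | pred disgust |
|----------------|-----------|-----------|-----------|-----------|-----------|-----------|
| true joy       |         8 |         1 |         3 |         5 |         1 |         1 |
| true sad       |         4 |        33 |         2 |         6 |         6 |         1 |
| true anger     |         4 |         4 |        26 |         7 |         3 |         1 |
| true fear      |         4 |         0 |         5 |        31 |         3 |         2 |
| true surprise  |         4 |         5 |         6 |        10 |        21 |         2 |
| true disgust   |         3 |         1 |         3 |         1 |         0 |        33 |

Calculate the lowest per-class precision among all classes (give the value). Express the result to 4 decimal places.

Per-class precision (TP/(TP+FP)):
  joy: TP=8, FP=4+4+4+4+3=19 → 8/27 = 0.29630
  sad: TP=33, FP=1+4+0+5+1=11 → 33/44 = 0.75000
  anger: TP=26, FP=3+2+5+6+3=19 → 26/45 = 0.57778
  fear: TP=31, FP=5+6+7+10+1=29 → 31/60 = 0.51667
  surprise: TP=21, FP=1+6+3+3+0=13 → 21/34 = 0.61765
  disgust: TP=33, FP=1+1+1+2+2=7 → 33/40 = 0.82500
Lowest is class 'joy' with precision = 0.2963.

0.2963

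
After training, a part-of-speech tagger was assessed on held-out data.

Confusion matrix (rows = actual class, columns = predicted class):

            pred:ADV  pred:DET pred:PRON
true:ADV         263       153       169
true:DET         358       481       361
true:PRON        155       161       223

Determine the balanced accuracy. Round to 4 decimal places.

0.4214

Balanced accuracy = mean of per-class recall.
  ADV: recall = 263/585 = 0.44957
  DET: recall = 481/1200 = 0.40083
  PRON: recall = 223/539 = 0.41373
Mean = (0.44957 + 0.40083 + 0.41373) / 3 = 0.4214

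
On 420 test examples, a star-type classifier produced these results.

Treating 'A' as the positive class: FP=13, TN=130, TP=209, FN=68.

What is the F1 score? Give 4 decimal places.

Precision = TP/(TP+FP) = 209/222 = 0.9414
Recall = TP/(TP+FN) = 209/277 = 0.7545
F1 = 2·TP/(2·TP+FP+FN) = 418/499 = 0.8377

0.8377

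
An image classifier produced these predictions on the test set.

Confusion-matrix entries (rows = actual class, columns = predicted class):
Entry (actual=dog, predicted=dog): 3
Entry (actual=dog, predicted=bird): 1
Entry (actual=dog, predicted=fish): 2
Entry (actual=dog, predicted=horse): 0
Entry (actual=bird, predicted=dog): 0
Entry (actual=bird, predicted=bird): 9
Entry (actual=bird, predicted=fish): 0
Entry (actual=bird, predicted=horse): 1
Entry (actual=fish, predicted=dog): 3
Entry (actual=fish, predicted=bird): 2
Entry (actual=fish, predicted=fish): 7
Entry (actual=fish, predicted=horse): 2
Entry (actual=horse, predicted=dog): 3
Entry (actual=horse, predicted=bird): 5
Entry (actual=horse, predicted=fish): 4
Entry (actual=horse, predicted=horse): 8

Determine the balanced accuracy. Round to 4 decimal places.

0.5750

Balanced accuracy = mean of per-class recall.
  dog: recall = 3/6 = 0.50000
  bird: recall = 9/10 = 0.90000
  fish: recall = 7/14 = 0.50000
  horse: recall = 8/20 = 0.40000
Mean = (0.50000 + 0.90000 + 0.50000 + 0.40000) / 4 = 0.5750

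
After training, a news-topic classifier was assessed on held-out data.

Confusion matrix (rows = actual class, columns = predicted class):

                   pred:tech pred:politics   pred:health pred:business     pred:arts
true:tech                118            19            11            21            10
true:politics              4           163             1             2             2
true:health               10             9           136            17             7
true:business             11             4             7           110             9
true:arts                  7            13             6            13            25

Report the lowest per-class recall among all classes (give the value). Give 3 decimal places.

0.391

Per-class recall (TP/(TP+FN)):
  tech: TP=118, FN=19+11+21+10=61 → 118/179 = 0.6592
  politics: TP=163, FN=4+1+2+2=9 → 163/172 = 0.9477
  health: TP=136, FN=10+9+17+7=43 → 136/179 = 0.7598
  business: TP=110, FN=11+4+7+9=31 → 110/141 = 0.7801
  arts: TP=25, FN=7+13+6+13=39 → 25/64 = 0.3906
Lowest is class 'arts' with recall = 0.391.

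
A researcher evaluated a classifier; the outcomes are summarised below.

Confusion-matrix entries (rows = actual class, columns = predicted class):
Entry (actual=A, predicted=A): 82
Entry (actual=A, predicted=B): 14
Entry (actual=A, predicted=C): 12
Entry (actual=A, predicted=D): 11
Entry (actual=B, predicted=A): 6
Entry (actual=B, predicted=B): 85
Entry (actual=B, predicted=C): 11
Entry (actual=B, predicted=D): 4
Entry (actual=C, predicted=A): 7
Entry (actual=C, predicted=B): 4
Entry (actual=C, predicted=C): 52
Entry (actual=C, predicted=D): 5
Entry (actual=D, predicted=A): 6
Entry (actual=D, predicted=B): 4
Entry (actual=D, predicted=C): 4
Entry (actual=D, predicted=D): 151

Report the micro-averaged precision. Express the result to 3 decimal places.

0.808

Micro-averaging pools counts across classes: ΣTP=370, ΣFP=88, ΣFN=88.
Micro-precision = TP/(TP+FP) on pooled counts = 0.808 (equals overall accuracy in single-label multiclass).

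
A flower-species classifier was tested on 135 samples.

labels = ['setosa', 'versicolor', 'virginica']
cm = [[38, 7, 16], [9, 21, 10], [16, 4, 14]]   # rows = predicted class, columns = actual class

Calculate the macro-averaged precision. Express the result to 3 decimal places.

0.520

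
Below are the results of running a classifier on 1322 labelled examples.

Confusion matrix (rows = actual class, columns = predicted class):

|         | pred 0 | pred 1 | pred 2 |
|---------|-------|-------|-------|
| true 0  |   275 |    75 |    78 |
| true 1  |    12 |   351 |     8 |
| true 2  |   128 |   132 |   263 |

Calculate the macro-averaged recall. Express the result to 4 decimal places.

Per-class recall (TP/(TP+FN)):
  0: TP=275, FN=75+78=153 → 275/428 = 0.64252
  1: TP=351, FN=12+8=20 → 351/371 = 0.94609
  2: TP=263, FN=128+132=260 → 263/523 = 0.50287
Macro-recall = mean = (0.64252 + 0.94609 + 0.50287) / 3 = 0.6972

0.6972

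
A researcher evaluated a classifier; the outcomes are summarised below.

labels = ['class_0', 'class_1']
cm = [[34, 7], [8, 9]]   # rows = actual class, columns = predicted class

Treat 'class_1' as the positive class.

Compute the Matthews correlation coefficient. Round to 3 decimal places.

0.365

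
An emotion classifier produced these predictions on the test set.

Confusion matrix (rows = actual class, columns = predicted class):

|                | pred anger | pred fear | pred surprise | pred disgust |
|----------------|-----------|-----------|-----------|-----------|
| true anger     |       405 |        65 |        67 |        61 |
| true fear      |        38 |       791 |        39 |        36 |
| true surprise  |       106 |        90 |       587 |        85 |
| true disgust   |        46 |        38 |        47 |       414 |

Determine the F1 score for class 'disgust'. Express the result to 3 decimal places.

F1 score = 2·TP/(2·TP+FP+FN).
disgust: TP=414, FP=61+36+85=182, FN=46+38+47=131 → 828/1141 = 0.7257

0.726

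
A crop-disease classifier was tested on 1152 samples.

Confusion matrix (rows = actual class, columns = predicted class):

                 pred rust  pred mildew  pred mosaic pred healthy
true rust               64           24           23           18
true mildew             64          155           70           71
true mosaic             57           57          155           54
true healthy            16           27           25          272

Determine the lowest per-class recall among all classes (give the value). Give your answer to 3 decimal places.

0.431

Per-class recall (TP/(TP+FN)):
  rust: TP=64, FN=24+23+18=65 → 64/129 = 0.4961
  mildew: TP=155, FN=64+70+71=205 → 155/360 = 0.4306
  mosaic: TP=155, FN=57+57+54=168 → 155/323 = 0.4799
  healthy: TP=272, FN=16+27+25=68 → 272/340 = 0.8000
Lowest is class 'mildew' with recall = 0.431.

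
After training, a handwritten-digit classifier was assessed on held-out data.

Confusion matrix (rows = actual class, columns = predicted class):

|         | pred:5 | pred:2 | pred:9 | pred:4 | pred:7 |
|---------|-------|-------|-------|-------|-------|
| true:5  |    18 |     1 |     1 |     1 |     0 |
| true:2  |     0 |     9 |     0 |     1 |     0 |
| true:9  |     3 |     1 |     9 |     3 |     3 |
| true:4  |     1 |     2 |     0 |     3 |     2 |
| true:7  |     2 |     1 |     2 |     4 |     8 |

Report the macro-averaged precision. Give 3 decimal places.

0.602

Per-class precision (TP/(TP+FP)):
  5: TP=18, FP=0+3+1+2=6 → 18/24 = 0.7500
  2: TP=9, FP=1+1+2+1=5 → 9/14 = 0.6429
  9: TP=9, FP=1+0+0+2=3 → 9/12 = 0.7500
  4: TP=3, FP=1+1+3+4=9 → 3/12 = 0.2500
  7: TP=8, FP=0+0+3+2=5 → 8/13 = 0.6154
Macro-precision = mean = (0.7500 + 0.6429 + 0.7500 + 0.2500 + 0.6154) / 5 = 0.602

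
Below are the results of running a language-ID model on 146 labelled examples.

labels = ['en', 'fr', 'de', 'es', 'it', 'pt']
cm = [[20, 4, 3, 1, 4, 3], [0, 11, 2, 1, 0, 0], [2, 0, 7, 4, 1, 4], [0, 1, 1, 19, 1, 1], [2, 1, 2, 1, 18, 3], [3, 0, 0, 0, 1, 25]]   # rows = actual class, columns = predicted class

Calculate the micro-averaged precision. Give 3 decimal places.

0.685

Micro-averaging pools counts across classes: ΣTP=100, ΣFP=46, ΣFN=46.
Micro-precision = TP/(TP+FP) on pooled counts = 0.685 (equals overall accuracy in single-label multiclass).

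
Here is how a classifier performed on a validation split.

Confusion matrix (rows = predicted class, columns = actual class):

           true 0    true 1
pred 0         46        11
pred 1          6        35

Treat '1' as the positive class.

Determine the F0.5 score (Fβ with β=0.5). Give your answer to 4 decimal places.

0.8333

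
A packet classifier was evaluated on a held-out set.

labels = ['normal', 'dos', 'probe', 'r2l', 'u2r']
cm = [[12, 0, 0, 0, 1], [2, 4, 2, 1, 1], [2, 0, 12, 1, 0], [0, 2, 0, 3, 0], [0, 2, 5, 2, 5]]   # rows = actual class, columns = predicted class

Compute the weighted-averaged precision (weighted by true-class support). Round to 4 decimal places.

Per-class precision (TP/(TP+FP)):
  normal: TP=12, FP=2+2+0+0=4 → 12/16 = 0.75000
  dos: TP=4, FP=0+0+2+2=4 → 4/8 = 0.50000
  probe: TP=12, FP=0+2+0+5=7 → 12/19 = 0.63158
  r2l: TP=3, FP=0+1+1+2=4 → 3/7 = 0.42857
  u2r: TP=5, FP=1+1+0+0=2 → 5/7 = 0.71429
Weighted-precision = Σ (supportᵢ/N)·precisionᵢ with N=57: (13/57)·0.75000 + (10/57)·0.50000 + (15/57)·0.63158 + (5/57)·0.42857 + (14/57)·0.71429 = 0.6380

0.6380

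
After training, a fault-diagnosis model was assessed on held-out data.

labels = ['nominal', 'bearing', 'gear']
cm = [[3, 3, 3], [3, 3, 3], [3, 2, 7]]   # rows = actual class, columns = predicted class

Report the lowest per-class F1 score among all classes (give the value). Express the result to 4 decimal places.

Per-class F1 score (2·TP/(2·TP+FP+FN)):
  nominal: TP=3, FP=3+3=6, FN=3+3=6 → 6/18 = 0.33333
  bearing: TP=3, FP=3+2=5, FN=3+3=6 → 6/17 = 0.35294
  gear: TP=7, FP=3+3=6, FN=3+2=5 → 14/25 = 0.56000
Lowest is class 'nominal' with F1 score = 0.3333.

0.3333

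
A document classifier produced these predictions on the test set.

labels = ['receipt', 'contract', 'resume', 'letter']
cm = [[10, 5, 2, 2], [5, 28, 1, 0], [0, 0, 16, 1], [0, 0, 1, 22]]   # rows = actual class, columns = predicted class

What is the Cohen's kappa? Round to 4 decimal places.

Observed agreement pₒ = trace/N = 76/93 = 0.81720
Expected agreement pₑ = Σ (rowᵢ·colᵢ)/N² = (19·15 + 34·33 + 17·20 + 23·25)/93² = 0.26847
κ = (pₒ − pₑ)/(1 − pₑ) = (0.81720 − 0.26847)/(1 − 0.26847) = 0.7501

0.7501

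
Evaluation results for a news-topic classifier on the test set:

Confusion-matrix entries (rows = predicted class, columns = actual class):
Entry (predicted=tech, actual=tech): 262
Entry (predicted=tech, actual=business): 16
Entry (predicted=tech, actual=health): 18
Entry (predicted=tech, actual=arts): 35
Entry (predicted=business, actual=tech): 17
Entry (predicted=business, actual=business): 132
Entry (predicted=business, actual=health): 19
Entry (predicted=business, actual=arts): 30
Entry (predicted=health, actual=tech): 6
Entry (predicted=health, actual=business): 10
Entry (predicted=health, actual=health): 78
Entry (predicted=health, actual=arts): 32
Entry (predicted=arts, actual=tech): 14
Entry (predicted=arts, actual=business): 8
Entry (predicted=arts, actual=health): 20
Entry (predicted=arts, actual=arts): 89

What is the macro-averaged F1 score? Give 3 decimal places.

Per-class F1 score (2·TP/(2·TP+FP+FN)):
  tech: TP=262, FP=16+18+35=69, FN=17+6+14=37 → 524/630 = 0.8317
  business: TP=132, FP=17+19+30=66, FN=16+10+8=34 → 264/364 = 0.7253
  health: TP=78, FP=6+10+32=48, FN=18+19+20=57 → 156/261 = 0.5977
  arts: TP=89, FP=14+8+20=42, FN=35+30+32=97 → 178/317 = 0.5615
Macro-F1 score = mean = (0.8317 + 0.7253 + 0.5977 + 0.5615) / 4 = 0.679

0.679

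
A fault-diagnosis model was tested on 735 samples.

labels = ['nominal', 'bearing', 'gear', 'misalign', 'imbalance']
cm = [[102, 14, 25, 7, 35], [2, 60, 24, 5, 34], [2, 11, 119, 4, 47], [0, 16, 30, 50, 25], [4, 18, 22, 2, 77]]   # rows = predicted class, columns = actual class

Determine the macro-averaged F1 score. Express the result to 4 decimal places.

0.5519

Per-class F1 score (2·TP/(2·TP+FP+FN)):
  nominal: TP=102, FP=14+25+7+35=81, FN=2+2+0+4=8 → 204/293 = 0.69625
  bearing: TP=60, FP=2+24+5+34=65, FN=14+11+16+18=59 → 120/244 = 0.49180
  gear: TP=119, FP=2+11+4+47=64, FN=25+24+30+22=101 → 238/403 = 0.59057
  misalign: TP=50, FP=0+16+30+25=71, FN=7+5+4+2=18 → 100/189 = 0.52910
  imbalance: TP=77, FP=4+18+22+2=46, FN=35+34+47+25=141 → 154/341 = 0.45161
Macro-F1 score = mean = (0.69625 + 0.49180 + 0.59057 + 0.52910 + 0.45161) / 5 = 0.5519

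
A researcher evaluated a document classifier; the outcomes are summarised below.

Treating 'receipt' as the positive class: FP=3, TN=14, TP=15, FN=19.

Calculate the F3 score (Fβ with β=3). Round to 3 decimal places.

Fβ = (1+β²)·TP / ((1+β²)·TP + β²·FN + FP), with β²=9
= 10·15 / (10·15 + 9·19 + 3) = 0.463

0.463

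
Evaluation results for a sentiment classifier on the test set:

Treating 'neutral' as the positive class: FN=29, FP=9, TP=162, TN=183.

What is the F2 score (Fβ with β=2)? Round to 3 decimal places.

0.866

Fβ = (1+β²)·TP / ((1+β²)·TP + β²·FN + FP), with β²=4
= 5·162 / (5·162 + 4·29 + 9) = 0.866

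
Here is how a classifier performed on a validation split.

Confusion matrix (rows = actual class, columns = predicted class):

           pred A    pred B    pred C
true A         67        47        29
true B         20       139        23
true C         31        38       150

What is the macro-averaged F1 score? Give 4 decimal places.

0.6369

Per-class F1 score (2·TP/(2·TP+FP+FN)):
  A: TP=67, FP=20+31=51, FN=47+29=76 → 134/261 = 0.51341
  B: TP=139, FP=47+38=85, FN=20+23=43 → 278/406 = 0.68473
  C: TP=150, FP=29+23=52, FN=31+38=69 → 300/421 = 0.71259
Macro-F1 score = mean = (0.51341 + 0.68473 + 0.71259) / 3 = 0.6369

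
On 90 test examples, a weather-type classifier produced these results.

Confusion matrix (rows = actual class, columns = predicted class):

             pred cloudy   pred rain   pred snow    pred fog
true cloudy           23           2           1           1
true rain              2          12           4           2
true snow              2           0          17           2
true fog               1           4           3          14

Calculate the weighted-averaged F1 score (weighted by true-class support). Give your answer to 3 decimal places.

Per-class F1 score (2·TP/(2·TP+FP+FN)):
  cloudy: TP=23, FP=2+2+1=5, FN=2+1+1=4 → 46/55 = 0.8364
  rain: TP=12, FP=2+0+4=6, FN=2+4+2=8 → 24/38 = 0.6316
  snow: TP=17, FP=1+4+3=8, FN=2+0+2=4 → 34/46 = 0.7391
  fog: TP=14, FP=1+2+2=5, FN=1+4+3=8 → 28/41 = 0.6829
Weighted-F1 score = Σ (supportᵢ/N)·F1 scoreᵢ with N=90: (27/90)·0.8364 + (20/90)·0.6316 + (21/90)·0.7391 + (22/90)·0.6829 = 0.731

0.731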